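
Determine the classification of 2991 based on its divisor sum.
deficient

Proper divisors of 2991: sum = 1 + 3 + 997 = 1001
Since 1001 < 2991, 2991 is deficient.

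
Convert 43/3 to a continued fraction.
[14; 3]

Euclidean algorithm steps:
43 = 14 × 3 + 1
3 = 3 × 1 + 0
Continued fraction: [14; 3]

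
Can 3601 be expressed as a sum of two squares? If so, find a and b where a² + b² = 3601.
1² + 60² (a=1, b=60)

Factorization: 3601 = 13 × 277
By Fermat: n is sum of two squares iff every prime p ≡ 3 (mod 4) appears to even power.
All primes ≡ 3 (mod 4) appear to even power.
Search a = 0, 1, 2, … for 3601 - a² a perfect square: first hit at a = 1: 3601 - 1 = 3600 = 60².
3601 = 1² + 60² = 1 + 3600 ✓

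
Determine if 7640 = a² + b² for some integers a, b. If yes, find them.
Not possible

Factorization: 7640 = 2^3 × 5 × 191
By Fermat: n is sum of two squares iff every prime p ≡ 3 (mod 4) appears to even power.
Prime(s) ≡ 3 (mod 4) with odd exponent: [(191, 1)]
Therefore 7640 cannot be expressed as a² + b².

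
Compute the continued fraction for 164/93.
[1; 1, 3, 4, 2, 2]

Euclidean algorithm steps:
164 = 1 × 93 + 71
93 = 1 × 71 + 22
71 = 3 × 22 + 5
22 = 4 × 5 + 2
5 = 2 × 2 + 1
2 = 2 × 1 + 0
Continued fraction: [1; 1, 3, 4, 2, 2]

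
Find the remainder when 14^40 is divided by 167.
152

Repeated squaring. Binary of 40 = 101000.
14^1 ≡ 14 (mod 167); 14^2 ≡ 29 (mod 167); 14^4 ≡ 6 (mod 167); 14^8 ≡ 36 (mod 167); 14^16 ≡ 127 (mod 167); 14^32 ≡ 97 (mod 167)
14^40 = 14^8 × 14^32 ≡ 152 (mod 167)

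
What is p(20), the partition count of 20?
627

p(n) counts ways to write n as a sum of positive integers (order ignored).
Euler's pentagonal recurrence: p(k) = p(k-1) + p(k-2) - p(k-5) - p(k-7) + p(k-12) + p(k-15) - ... (offsets j(3j∓1)/2, signs ++--, p(0)=1, p(<0)=0).
DP table for k = 0..19: p(0)=1, p(1)=1, p(2)=2, p(3)=3, p(4)=5, p(5)=7, p(6)=11, p(7)=15, p(8)=22, p(9)=30, p(10)=42, p(11)=56, p(12)=77, p(13)=101, p(14)=135, p(15)=176, p(16)=231, p(17)=297, p(18)=385, p(19)=490.
Final step: p(20) = p(19) + p(18) - p(15) - p(13) + p(8) + p(5)
= 490 + 385 - 176 - 101 + 22 + 7
= 627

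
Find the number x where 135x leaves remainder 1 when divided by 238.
67

gcd(135, 238) = 1, so the inverse exists.
Extended Euclidean algorithm on (238, 135):
238 = 1 × 135 + 103  ⟹  103 = (1)·238 + (-1)·135
135 = 1 × 103 + 32  ⟹  32 = (-1)·238 + (2)·135
103 = 3 × 32 + 7  ⟹  7 = (4)·238 + (-7)·135
32 = 4 × 7 + 4  ⟹  4 = (-17)·238 + (30)·135
7 = 1 × 4 + 3  ⟹  3 = (21)·238 + (-37)·135
4 = 1 × 3 + 1  ⟹  1 = (-38)·238 + (67)·135
So (67)·135 ≡ 1 (mod 238), i.e. 135^(-1) ≡ 67 (mod 238).
Check: 135 × 67 = 9045 ≡ 1 (mod 238)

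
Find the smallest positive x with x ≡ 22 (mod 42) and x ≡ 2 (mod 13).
106

Using Chinese Remainder Theorem:
M = 42 × 13 = 546
M1 = 13, M2 = 42
y1 = 13^(-1) mod 42 = 13
y2 = 42^(-1) mod 13 = 9
x = (22×13×13 + 2×42×9) mod 546 = 106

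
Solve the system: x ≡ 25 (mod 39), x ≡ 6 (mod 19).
25

Using Chinese Remainder Theorem:
M = 39 × 19 = 741
M1 = 19, M2 = 39
y1 = 19^(-1) mod 39 = 37
y2 = 39^(-1) mod 19 = 1
x = (25×19×37 + 6×39×1) mod 741 = 25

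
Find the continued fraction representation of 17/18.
[0; 1, 17]

Euclidean algorithm steps:
17 = 0 × 18 + 17
18 = 1 × 17 + 1
17 = 17 × 1 + 0
Continued fraction: [0; 1, 17]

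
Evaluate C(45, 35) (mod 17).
11

Using Lucas' theorem:
Write n=45 and k=35 in base 17:
n in base 17: [2, 11]
k in base 17: [2, 1]
C(45,35) mod 17 = ∏ C(n_i, k_i) mod 17
Digit binomials (mod 17): C(2,2) = 1; C(11,1) = 11
Product: 1 × 11 = 11 ≡ 11 (mod 17)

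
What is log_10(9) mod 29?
26

Baby-step giant-step with step n = ⌈√29⌉ = 6.
Baby steps 10^j mod 29 (j:value) for j=0..5: 0:1, 1:10, 2:13, 3:14, 4:24, 5:8.
Giant-step multiplier: 10^(-6) ≡ 10^(28-6) = 10^22 ≡ 4 (mod 29).
Giant steps γ_i = 9·4^i mod 29: γ_0=9, γ_1=7, γ_2=28, γ_3=25, γ_4=13 (in table at j=2).
x = i·n + j = 4·6 + 2 = 26.
Check: 10^26 ≡ 9 (mod 29).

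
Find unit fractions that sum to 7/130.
1/19 + 1/824 + 1/1017640

Greedy algorithm:
7/130: ceiling(130/7) = 19, use 1/19
3/2470: ceiling(2470/3) = 824, use 1/824
1/1017640: ceiling(1017640/1) = 1017640, use 1/1017640
Result: 7/130 = 1/19 + 1/824 + 1/1017640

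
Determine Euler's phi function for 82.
40

82 = 2 × 41
φ(n) = n × ∏(1 - 1/p) for each prime p dividing n
φ(82) = 82 × (1 - 1/2) × (1 - 1/41) = 40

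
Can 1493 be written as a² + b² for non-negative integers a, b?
7² + 38² (a=7, b=38)

Factorization: 1493 = 1493
By Fermat: n is sum of two squares iff every prime p ≡ 3 (mod 4) appears to even power.
All primes ≡ 3 (mod 4) appear to even power.
Search a = 0, 1, 2, … for 1493 - a² a perfect square: first hit at a = 7: 1493 - 49 = 1444 = 38².
1493 = 7² + 38² = 49 + 1444 ✓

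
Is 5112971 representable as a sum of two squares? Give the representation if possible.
Not possible

Factorization: 5112971 = 17 × 67^3
By Fermat: n is sum of two squares iff every prime p ≡ 3 (mod 4) appears to even power.
Prime(s) ≡ 3 (mod 4) with odd exponent: [(67, 3)]
Therefore 5112971 cannot be expressed as a² + b².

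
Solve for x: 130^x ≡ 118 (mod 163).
106

Baby-step giant-step with step n = ⌈√163⌉ = 13.
Baby steps 130^j mod 163 (j:value) for j=0..12: 0:1, 1:130, 2:111, 3:86, 4:96, 5:92, 6:61, 7:106, 8:88, 9:30, 10:151, 11:70, 12:135.
Giant-step multiplier: 130^(-13) ≡ 130^(162-13) = 130^149 ≡ 3 (mod 163).
Giant steps γ_i = 118·3^i mod 163: γ_0=118, γ_1=28, γ_2=84, γ_3=89, γ_4=104, γ_5=149, γ_6=121, γ_7=37, γ_8=111 (in table at j=2).
x = i·n + j = 8·13 + 2 = 106.
Check: 130^106 ≡ 118 (mod 163).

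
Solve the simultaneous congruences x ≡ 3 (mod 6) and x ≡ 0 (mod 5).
15

Using Chinese Remainder Theorem:
M = 6 × 5 = 30
M1 = 5, M2 = 6
y1 = 5^(-1) mod 6 = 5
y2 = 6^(-1) mod 5 = 1
x = (3×5×5 + 0×6×1) mod 30 = 15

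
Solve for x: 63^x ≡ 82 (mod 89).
63

Baby-step giant-step with step n = ⌈√89⌉ = 10.
Baby steps 63^j mod 89 (j:value) for j=0..9: 0:1, 1:63, 2:53, 3:46, 4:50, 5:35, 6:69, 7:75, 8:8, 9:59.
Giant-step multiplier: 63^(-10) ≡ 63^(88-10) = 63^78 ≡ 72 (mod 89).
Giant steps γ_i = 82·72^i mod 89: γ_0=82, γ_1=30, γ_2=24, γ_3=37, γ_4=83, γ_5=13, γ_6=46 (in table at j=3).
x = i·n + j = 6·10 + 3 = 63.
Check: 63^63 ≡ 82 (mod 89).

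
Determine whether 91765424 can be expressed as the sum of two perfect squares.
Not possible

Factorization: 91765424 = 2^4 × 179^3
By Fermat: n is sum of two squares iff every prime p ≡ 3 (mod 4) appears to even power.
Prime(s) ≡ 3 (mod 4) with odd exponent: [(179, 3)]
Therefore 91765424 cannot be expressed as a² + b².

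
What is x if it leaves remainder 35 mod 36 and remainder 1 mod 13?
287

Using Chinese Remainder Theorem:
M = 36 × 13 = 468
M1 = 13, M2 = 36
y1 = 13^(-1) mod 36 = 25
y2 = 36^(-1) mod 13 = 4
x = (35×13×25 + 1×36×4) mod 468 = 287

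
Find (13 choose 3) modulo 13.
0

Using Lucas' theorem:
Write n=13 and k=3 in base 13:
n in base 13: [1, 0]
k in base 13: [0, 3]
C(13,3) mod 13 = ∏ C(n_i, k_i) mod 13
Digit binomials (mod 13): C(1,0) = 1; C(0,3) = 0 (k_i > n_i)
Product: 1 × 0 = 0 ≡ 0 (mod 13)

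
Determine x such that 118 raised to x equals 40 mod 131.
93

Baby-step giant-step with step n = ⌈√131⌉ = 12.
Baby steps 118^j mod 131 (j:value) for j=0..11: 0:1, 1:118, 2:38, 3:30, 4:3, 5:92, 6:114, 7:90, 8:9, 9:14, 10:80, 11:8.
Giant-step multiplier: 118^(-12) ≡ 118^(130-12) = 118^118 ≡ 34 (mod 131).
Giant steps γ_i = 40·34^i mod 131: γ_0=40, γ_1=50, γ_2=128, γ_3=29, γ_4=69, γ_5=119, γ_6=116, γ_7=14 (in table at j=9).
x = i·n + j = 7·12 + 9 = 93.
Check: 118^93 ≡ 40 (mod 131).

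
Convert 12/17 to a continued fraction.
[0; 1, 2, 2, 2]

Euclidean algorithm steps:
12 = 0 × 17 + 12
17 = 1 × 12 + 5
12 = 2 × 5 + 2
5 = 2 × 2 + 1
2 = 2 × 1 + 0
Continued fraction: [0; 1, 2, 2, 2]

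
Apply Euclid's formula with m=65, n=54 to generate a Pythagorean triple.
(1309, 7020, 7141)

Euclid's formula: a = m² - n², b = 2mn, c = m² + n²
m = 65, n = 54
a = 65² - 54² = 4225 - 2916 = 1309
b = 2 × 65 × 54 = 7020
c = 65² + 54² = 4225 + 2916 = 7141
Verification: 1309² + 7020² = 1713481 + 49280400 = 50993881 = 7141² ✓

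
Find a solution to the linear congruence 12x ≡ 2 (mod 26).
x ≡ 11 (mod 13)

gcd(12, 26) = 2, which divides 2, so solutions exist.
Divide through by 2: 6x ≡ 1 (mod 13).
Find 6^(-1) mod 13 by the extended Euclidean algorithm:
13 = 2 × 6 + 1  ⟹  1 = (1)·13 + (-2)·6
So (-2)·6 ≡ 1 (mod 13), i.e. 6^(-1) ≡ -2 ≡ 11 (mod 13).
x ≡ 11 × 1 = 11 ≡ 11 (mod 13).
Check: 12 × 11 = 132 ≡ 2 (mod 26).
x ≡ 11 (mod 13), giving 2 solutions mod 26.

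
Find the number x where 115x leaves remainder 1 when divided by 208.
123

gcd(115, 208) = 1, so the inverse exists.
Extended Euclidean algorithm on (208, 115):
208 = 1 × 115 + 93  ⟹  93 = (1)·208 + (-1)·115
115 = 1 × 93 + 22  ⟹  22 = (-1)·208 + (2)·115
93 = 4 × 22 + 5  ⟹  5 = (5)·208 + (-9)·115
22 = 4 × 5 + 2  ⟹  2 = (-21)·208 + (38)·115
5 = 2 × 2 + 1  ⟹  1 = (47)·208 + (-85)·115
So (-85)·115 ≡ 1 (mod 208), i.e. 115^(-1) ≡ -85 ≡ 123 (mod 208).
Check: 115 × 123 = 14145 ≡ 1 (mod 208)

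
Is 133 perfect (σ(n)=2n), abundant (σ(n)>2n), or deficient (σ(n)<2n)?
deficient

Proper divisors of 133: sum = 1 + 7 + 19 = 27
Since 27 < 133, 133 is deficient.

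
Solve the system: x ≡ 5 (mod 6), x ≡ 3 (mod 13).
29

Using Chinese Remainder Theorem:
M = 6 × 13 = 78
M1 = 13, M2 = 6
y1 = 13^(-1) mod 6 = 1
y2 = 6^(-1) mod 13 = 11
x = (5×13×1 + 3×6×11) mod 78 = 29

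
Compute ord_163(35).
81

163 is prime, so ord(35) divides φ(163) = 162.
Divisors of 162: 1, 2, 3, 6, 9, 18, 27, 54, 81, 162.
Repeated squaring: 35^1 ≡ 35, 35^2 ≡ 84, 35^4 ≡ 47, 35^8 ≡ 90, 35^16 ≡ 113, 35^32 ≡ 55, 35^64 ≡ 91, 35^128 ≡ 131 (mod 163).
Test 35^d mod 163 for each divisor d in increasing order:
35^1 ≡ 35
35^2 ≡ 84
35^3 = 35^2·35^1 ≡ 6
35^6 = 35^4·35^2 ≡ 36
35^9 = 35^8·35^1 ≡ 53
35^18 = 35^16·35^2 ≡ 38
35^27 = 35^16·35^8·35^2·35^1 ≡ 58
35^54 = 35^32·35^16·35^4·35^2 ≡ 104
35^81 = 35^64·35^16·35^1 ≡ 1  ← first divisor giving 1
The order is 81.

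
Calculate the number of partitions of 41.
44583

p(n) counts ways to write n as a sum of positive integers (order ignored).
Euler's pentagonal recurrence: p(k) = p(k-1) + p(k-2) - p(k-5) - p(k-7) + p(k-12) + p(k-15) - ... (offsets j(3j∓1)/2, signs ++--, p(0)=1, p(<0)=0).
DP table for k = 0..40: p(0)=1, p(1)=1, p(2)=2, p(3)=3, p(4)=5, p(5)=7, p(6)=11, p(7)=15, p(8)=22, p(9)=30, p(10)=42, p(11)=56, p(12)=77, p(13)=101, p(14)=135, p(15)=176, p(16)=231, p(17)=297, p(18)=385, p(19)=490, p(20)=627, p(21)=792, p(22)=1002, p(23)=1255, p(24)=1575, p(25)=1958, p(26)=2436, p(27)=3010, p(28)=3718, p(29)=4565, p(30)=5604, p(31)=6842, p(32)=8349, p(33)=10143, p(34)=12310, p(35)=14883, p(36)=17977, p(37)=21637, p(38)=26015, p(39)=31185, p(40)=37338.
Final step: p(41) = p(40) + p(39) - p(36) - p(34) + p(29) + p(26) - p(19) - p(15) + p(6) + p(1)
= 37338 + 31185 - 17977 - 12310 + 4565 + 2436 - 490 - 176 + 11 + 1
= 44583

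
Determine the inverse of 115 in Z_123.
46

gcd(115, 123) = 1, so the inverse exists.
Extended Euclidean algorithm on (123, 115):
123 = 1 × 115 + 8  ⟹  8 = (1)·123 + (-1)·115
115 = 14 × 8 + 3  ⟹  3 = (-14)·123 + (15)·115
8 = 2 × 3 + 2  ⟹  2 = (29)·123 + (-31)·115
3 = 1 × 2 + 1  ⟹  1 = (-43)·123 + (46)·115
So (46)·115 ≡ 1 (mod 123), i.e. 115^(-1) ≡ 46 (mod 123).
Check: 115 × 46 = 5290 ≡ 1 (mod 123)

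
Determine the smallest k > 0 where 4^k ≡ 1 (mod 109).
18

109 is prime, so ord(4) divides φ(109) = 108.
Divisors of 108: 1, 2, 3, 4, 6, 9, 12, 18, 27, 36, 54, 108.
Repeated squaring: 4^1 ≡ 4, 4^2 ≡ 16, 4^4 ≡ 38, 4^8 ≡ 27, 4^16 ≡ 75, 4^32 ≡ 66, 4^64 ≡ 105 (mod 109).
Test 4^d mod 109 for each divisor d in increasing order:
4^1 ≡ 4
4^2 ≡ 16
4^3 = 4^2·4^1 ≡ 64
4^4 ≡ 38
4^6 = 4^4·4^2 ≡ 63
4^9 = 4^8·4^1 ≡ 108
4^12 = 4^8·4^4 ≡ 45
4^18 = 4^16·4^2 ≡ 1  ← first divisor giving 1
The order is 18.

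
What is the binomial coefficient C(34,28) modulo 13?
2

Using Lucas' theorem:
Write n=34 and k=28 in base 13:
n in base 13: [2, 8]
k in base 13: [2, 2]
C(34,28) mod 13 = ∏ C(n_i, k_i) mod 13
Digit binomials (mod 13): C(2,2) = 1; C(8,2) = 28 ≡ 2
Product: 1 × 2 = 2 ≡ 2 (mod 13)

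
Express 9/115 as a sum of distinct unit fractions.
1/13 + 1/748 + 1/1118260

Greedy algorithm:
9/115: ceiling(115/9) = 13, use 1/13
2/1495: ceiling(1495/2) = 748, use 1/748
1/1118260: ceiling(1118260/1) = 1118260, use 1/1118260
Result: 9/115 = 1/13 + 1/748 + 1/1118260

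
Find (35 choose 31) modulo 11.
0

Using Lucas' theorem:
Write n=35 and k=31 in base 11:
n in base 11: [3, 2]
k in base 11: [2, 9]
C(35,31) mod 11 = ∏ C(n_i, k_i) mod 11
Digit binomials (mod 11): C(3,2) = 3; C(2,9) = 0 (k_i > n_i)
Product: 3 × 0 = 0 ≡ 0 (mod 11)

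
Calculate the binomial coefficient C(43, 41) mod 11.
1

Using Lucas' theorem:
Write n=43 and k=41 in base 11:
n in base 11: [3, 10]
k in base 11: [3, 8]
C(43,41) mod 11 = ∏ C(n_i, k_i) mod 11
Digit binomials (mod 11): C(3,3) = 1; C(10,8) = 45 ≡ 1
Product: 1 × 1 = 1 ≡ 1 (mod 11)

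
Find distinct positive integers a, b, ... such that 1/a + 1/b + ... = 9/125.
1/14 + 1/1750

Greedy algorithm:
9/125: ceiling(125/9) = 14, use 1/14
1/1750: ceiling(1750/1) = 1750, use 1/1750
Result: 9/125 = 1/14 + 1/1750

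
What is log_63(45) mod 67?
63

Baby-step giant-step with step n = ⌈√67⌉ = 9.
Baby steps 63^j mod 67 (j:value) for j=0..8: 0:1, 1:63, 2:16, 3:3, 4:55, 5:48, 6:9, 7:31, 8:10.
Giant-step multiplier: 63^(-9) ≡ 63^(66-9) = 63^57 ≡ 5 (mod 67).
Giant steps γ_i = 45·5^i mod 67: γ_0=45, γ_1=24, γ_2=53, γ_3=64, γ_4=52, γ_5=59, γ_6=27, γ_7=1 (in table at j=0).
x = i·n + j = 7·9 + 0 = 63.
Check: 63^63 ≡ 45 (mod 67).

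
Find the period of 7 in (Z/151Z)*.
150

151 is prime, so ord(7) divides φ(151) = 150.
Divisors of 150: 1, 2, 3, 5, 6, 10, 15, 25, 30, 50, 75, 150.
Repeated squaring: 7^1 ≡ 7, 7^2 ≡ 49, 7^4 ≡ 136, 7^8 ≡ 74, 7^16 ≡ 40, 7^32 ≡ 90, 7^64 ≡ 97, 7^128 ≡ 47 (mod 151).
Test 7^d mod 151 for each divisor d in increasing order:
7^1 ≡ 7
7^2 ≡ 49
7^3 = 7^2·7^1 ≡ 41
7^5 = 7^4·7^1 ≡ 46
7^6 = 7^4·7^2 ≡ 20
7^10 = 7^8·7^2 ≡ 2
7^15 = 7^8·7^4·7^2·7^1 ≡ 92
7^25 = 7^16·7^8·7^1 ≡ 33
7^30 = 7^16·7^8·7^4·7^2 ≡ 8
7^50 = 7^32·7^16·7^2 ≡ 32
7^75 = 7^64·7^8·7^2·7^1 ≡ 150
7^150 = 7^128·7^16·7^4·7^2 ≡ 1  ← first divisor giving 1
The order is 150.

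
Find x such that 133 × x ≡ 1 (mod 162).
67

gcd(133, 162) = 1, so the inverse exists.
Extended Euclidean algorithm on (162, 133):
162 = 1 × 133 + 29  ⟹  29 = (1)·162 + (-1)·133
133 = 4 × 29 + 17  ⟹  17 = (-4)·162 + (5)·133
29 = 1 × 17 + 12  ⟹  12 = (5)·162 + (-6)·133
17 = 1 × 12 + 5  ⟹  5 = (-9)·162 + (11)·133
12 = 2 × 5 + 2  ⟹  2 = (23)·162 + (-28)·133
5 = 2 × 2 + 1  ⟹  1 = (-55)·162 + (67)·133
So (67)·133 ≡ 1 (mod 162), i.e. 133^(-1) ≡ 67 (mod 162).
Check: 133 × 67 = 8911 ≡ 1 (mod 162)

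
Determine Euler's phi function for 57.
36

57 = 3 × 19
φ(n) = n × ∏(1 - 1/p) for each prime p dividing n
φ(57) = 57 × (1 - 1/3) × (1 - 1/19) = 36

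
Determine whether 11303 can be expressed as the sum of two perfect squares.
Not possible

Factorization: 11303 = 89 × 127
By Fermat: n is sum of two squares iff every prime p ≡ 3 (mod 4) appears to even power.
Prime(s) ≡ 3 (mod 4) with odd exponent: [(127, 1)]
Therefore 11303 cannot be expressed as a² + b².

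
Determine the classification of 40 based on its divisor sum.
abundant

Proper divisors of 40: sum = 1 + 2 + 4 + 5 + 8 + 10 + 20 = 50
Since 50 > 40, 40 is abundant.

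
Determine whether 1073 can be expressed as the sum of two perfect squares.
7² + 32² (a=7, b=32)

Factorization: 1073 = 29 × 37
By Fermat: n is sum of two squares iff every prime p ≡ 3 (mod 4) appears to even power.
All primes ≡ 3 (mod 4) appear to even power.
Search a = 0, 1, 2, … for 1073 - a² a perfect square: first hit at a = 7: 1073 - 49 = 1024 = 32².
1073 = 7² + 32² = 49 + 1024 ✓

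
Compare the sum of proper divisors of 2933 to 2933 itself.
deficient

Proper divisors of 2933: sum = 1 + 7 + 419 = 427
Since 427 < 2933, 2933 is deficient.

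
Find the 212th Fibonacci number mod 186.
63

Matrix identity: Q^n = [[F_(n+1), F_n], [F_n, F_(n-1)]] with Q = [[1,1],[1,0]].
n = 212 = 11010100₂. Square-and-multiply, entries mod 186:
Q^1 = [[1,1],[1,0]]
Q^3 = (Q^1)²·Q = [[3,2],[2,1]]
Q^6 = (Q^3)² = [[13,8],[8,5]]
Q^13 = (Q^6)²·Q = [[5,47],[47,144]]
Q^26 = (Q^13)² = [[2,121],[121,67]]
Q^53 = (Q^26)²·Q = [[116,137],[137,165]]
Q^106 = (Q^53)² = [[47,181],[181,52]]
Q^212 = (Q^106)² = [[2,63],[63,125]]
F_212 mod 186 = Q^212[0][1] = 63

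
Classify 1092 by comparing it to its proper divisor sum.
abundant

Proper divisors of 1092: sum = 1 + 2 + 3 + 4 + 6 + 7 + 12 + 13 + ... + 182 + 273 + 364 + 546 (23 divisors) = 2044
Since 2044 > 1092, 1092 is abundant.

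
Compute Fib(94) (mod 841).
403

Matrix identity: Q^n = [[F_(n+1), F_n], [F_n, F_(n-1)]] with Q = [[1,1],[1,0]].
n = 94 = 1011110₂. Square-and-multiply, entries mod 841:
Q^1 = [[1,1],[1,0]]
Q^2 = (Q^1)² = [[2,1],[1,1]]
Q^5 = (Q^2)²·Q = [[8,5],[5,3]]
Q^11 = (Q^5)²·Q = [[144,89],[89,55]]
Q^23 = (Q^11)²·Q = [[113,63],[63,50]]
Q^47 = (Q^23)²·Q = [[95,759],[759,177]]
Q^94 = (Q^47)² = [[611,403],[403,208]]
F_94 mod 841 = Q^94[0][1] = 403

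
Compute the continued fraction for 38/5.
[7; 1, 1, 2]

Euclidean algorithm steps:
38 = 7 × 5 + 3
5 = 1 × 3 + 2
3 = 1 × 2 + 1
2 = 2 × 1 + 0
Continued fraction: [7; 1, 1, 2]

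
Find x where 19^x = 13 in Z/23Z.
20

Baby-step giant-step with step n = ⌈√23⌉ = 5.
Baby steps 19^j mod 23 (j:value) for j=0..4: 0:1, 1:19, 2:16, 3:5, 4:3.
Giant-step multiplier: 19^(-5) ≡ 19^(22-5) = 19^17 ≡ 21 (mod 23).
Giant steps γ_i = 13·21^i mod 23: γ_0=13, γ_1=20, γ_2=6, γ_3=11, γ_4=1 (in table at j=0).
x = i·n + j = 4·5 + 0 = 20.
Check: 19^20 ≡ 13 (mod 23).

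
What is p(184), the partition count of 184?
980462880430

p(n) counts ways to write n as a sum of positive integers (order ignored).
Euler's pentagonal recurrence: p(k) = p(k-1) + p(k-2) - p(k-5) - p(k-7) + p(k-12) + p(k-15) - ... (offsets j(3j∓1)/2, signs ++--, p(0)=1, p(<0)=0).
DP table for k = 0..183: p(0)=1, p(1)=1, p(2)=2, p(3)=3, p(4)=5, p(5)=7, p(6)=11, p(7)=15, p(8)=22, p(9)=30, p(10)=42, p(11)=56, p(12)=77, p(13)=101, p(14)=135, p(15)=176, p(16)=231, p(17)=297, p(18)=385, p(19)=490, p(20)=627, p(21)=792, p(22)=1002, p(23)=1255, p(24)=1575, p(25)=1958, p(26)=2436, p(27)=3010, p(28)=3718, p(29)=4565, p(30)=5604, p(31)=6842, p(32)=8349, p(33)=10143, p(34)=12310, p(35)=14883, p(36)=17977, p(37)=21637, p(38)=26015, p(39)=31185, p(40)=37338, p(41)=44583, p(42)=53174, p(43)=63261, p(44)=75175, p(45)=89134, p(46)=105558, p(47)=124754, p(48)=147273, p(49)=173525, p(50)=204226, p(51)=239943, p(52)=281589, p(53)=329931, p(54)=386155, p(55)=451276, p(56)=526823, p(57)=614154, p(58)=715220, p(59)=831820, p(60)=966467, p(61)=1121505, p(62)=1300156, p(63)=1505499, p(64)=1741630, p(65)=2012558, p(66)=2323520, p(67)=2679689, p(68)=3087735, p(69)=3554345, p(70)=4087968, p(71)=4697205, p(72)=5392783, p(73)=6185689, p(74)=7089500, p(75)=8118264, p(76)=9289091, p(77)=10619863, p(78)=12132164, p(79)=13848650, p(80)=15796476, p(81)=18004327, p(82)=20506255, p(83)=23338469, p(84)=26543660, p(85)=30167357, p(86)=34262962, p(87)=38887673, p(88)=44108109, p(89)=49995925, p(90)=56634173, p(91)=64112359, p(92)=72533807, p(93)=82010177, p(94)=92669720, p(95)=104651419, p(96)=118114304, p(97)=133230930, p(98)=150198136, p(99)=169229875, p(100)=190569292, p(101)=214481126, p(102)=241265379, p(103)=271248950, p(104)=304801365, p(105)=342325709, p(106)=384276336, p(107)=431149389, p(108)=483502844, p(109)=541946240, p(110)=607163746, p(111)=679903203, p(112)=761002156, p(113)=851376628, p(114)=952050665, p(115)=1064144451, p(116)=1188908248, p(117)=1327710076, p(118)=1482074143, p(119)=1653668665, p(120)=1844349560, p(121)=2056148051, p(122)=2291320912, p(123)=2552338241, p(124)=2841940500, p(125)=3163127352, p(126)=3519222692, p(127)=3913864295, p(128)=4351078600, p(129)=4835271870, p(130)=5371315400, p(131)=5964539504, p(132)=6620830889, p(133)=7346629512, p(134)=8149040695, p(135)=9035836076, p(136)=10015581680, p(137)=11097645016, p(138)=12292341831, p(139)=13610949895, p(140)=15065878135, p(141)=16670689208, p(142)=18440293320, p(143)=20390982757, p(144)=22540654445, p(145)=24908858009, p(146)=27517052599, p(147)=30388671978, p(148)=33549419497, p(149)=37027355200, p(150)=40853235313, p(151)=45060624582, p(152)=49686288421, p(153)=54770336324, p(154)=60356673280, p(155)=66493182097, p(156)=73232243759, p(157)=80630964769, p(158)=88751778802, p(159)=97662728555, p(160)=107438159466, p(161)=118159068427, p(162)=129913904637, p(163)=142798995930, p(164)=156919475295, p(165)=172389800255, p(166)=189334822579, p(167)=207890420102, p(168)=228204732751, p(169)=250438925115, p(170)=274768617130, p(171)=301384802048, p(172)=330495499613, p(173)=362326859895, p(174)=397125074750, p(175)=435157697830, p(176)=476715857290, p(177)=522115831195, p(178)=571701605655, p(179)=625846753120, p(180)=684957390936, p(181)=749474411781, p(182)=819876908323, p(183)=896684817527.
Final step: p(184) = p(183) + p(182) - p(179) - p(177) + p(172) + p(169) - p(162) - p(158) + p(149) + p(144) - p(133) - p(127) + p(114) + p(107) - p(92) - p(84) + p(67) + p(58) - p(39) - p(29) + p(8)
= 896684817527 + 819876908323 - 625846753120 - 522115831195 + 330495499613 + 250438925115 - 129913904637 - 88751778802 + 37027355200 + 22540654445 - 7346629512 - 3913864295 + 952050665 + 431149389 - 72533807 - 26543660 + 2679689 + 715220 - 31185 - 4565 + 22
= 980462880430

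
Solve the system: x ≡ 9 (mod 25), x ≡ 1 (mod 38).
609

Using Chinese Remainder Theorem:
M = 25 × 38 = 950
M1 = 38, M2 = 25
y1 = 38^(-1) mod 25 = 2
y2 = 25^(-1) mod 38 = 35
x = (9×38×2 + 1×25×35) mod 950 = 609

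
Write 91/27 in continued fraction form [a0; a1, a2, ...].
[3; 2, 1, 2, 3]

Euclidean algorithm steps:
91 = 3 × 27 + 10
27 = 2 × 10 + 7
10 = 1 × 7 + 3
7 = 2 × 3 + 1
3 = 3 × 1 + 0
Continued fraction: [3; 2, 1, 2, 3]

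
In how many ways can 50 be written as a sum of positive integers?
204226

p(n) counts ways to write n as a sum of positive integers (order ignored).
Euler's pentagonal recurrence: p(k) = p(k-1) + p(k-2) - p(k-5) - p(k-7) + p(k-12) + p(k-15) - ... (offsets j(3j∓1)/2, signs ++--, p(0)=1, p(<0)=0).
DP table for k = 0..49: p(0)=1, p(1)=1, p(2)=2, p(3)=3, p(4)=5, p(5)=7, p(6)=11, p(7)=15, p(8)=22, p(9)=30, p(10)=42, p(11)=56, p(12)=77, p(13)=101, p(14)=135, p(15)=176, p(16)=231, p(17)=297, p(18)=385, p(19)=490, p(20)=627, p(21)=792, p(22)=1002, p(23)=1255, p(24)=1575, p(25)=1958, p(26)=2436, p(27)=3010, p(28)=3718, p(29)=4565, p(30)=5604, p(31)=6842, p(32)=8349, p(33)=10143, p(34)=12310, p(35)=14883, p(36)=17977, p(37)=21637, p(38)=26015, p(39)=31185, p(40)=37338, p(41)=44583, p(42)=53174, p(43)=63261, p(44)=75175, p(45)=89134, p(46)=105558, p(47)=124754, p(48)=147273, p(49)=173525.
Final step: p(50) = p(49) + p(48) - p(45) - p(43) + p(38) + p(35) - p(28) - p(24) + p(15) + p(10)
= 173525 + 147273 - 89134 - 63261 + 26015 + 14883 - 3718 - 1575 + 176 + 42
= 204226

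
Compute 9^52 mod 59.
19

Repeated squaring. Binary of 52 = 110100.
9^1 ≡ 9 (mod 59); 9^2 ≡ 22 (mod 59); 9^4 ≡ 12 (mod 59); 9^8 ≡ 26 (mod 59); 9^16 ≡ 27 (mod 59); 9^32 ≡ 21 (mod 59)
9^52 = 9^4 × 9^16 × 9^32 ≡ 19 (mod 59)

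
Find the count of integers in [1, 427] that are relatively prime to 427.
360

427 = 7 × 61
φ(n) = n × ∏(1 - 1/p) for each prime p dividing n
φ(427) = 427 × (1 - 1/7) × (1 - 1/61) = 360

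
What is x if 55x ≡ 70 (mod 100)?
x ≡ 14 (mod 20)

gcd(55, 100) = 5, which divides 70, so solutions exist.
Divide through by 5: 11x ≡ 14 (mod 20).
Find 11^(-1) mod 20 by the extended Euclidean algorithm:
20 = 1 × 11 + 9  ⟹  9 = (1)·20 + (-1)·11
11 = 1 × 9 + 2  ⟹  2 = (-1)·20 + (2)·11
9 = 4 × 2 + 1  ⟹  1 = (5)·20 + (-9)·11
So (-9)·11 ≡ 1 (mod 20), i.e. 11^(-1) ≡ -9 ≡ 11 (mod 20).
x ≡ 11 × 14 = 154 ≡ 14 (mod 20).
Check: 55 × 14 = 770 ≡ 70 (mod 100).
x ≡ 14 (mod 20), giving 5 solutions mod 100.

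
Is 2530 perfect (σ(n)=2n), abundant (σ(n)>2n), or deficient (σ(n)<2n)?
abundant

Proper divisors of 2530: sum = 1 + 2 + 5 + 10 + 11 + 22 + 23 + 46 + 55 + 110 + 115 + 230 + 253 + 506 + 1265 = 2654
Since 2654 > 2530, 2530 is abundant.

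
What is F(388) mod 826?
661

Matrix identity: Q^n = [[F_(n+1), F_n], [F_n, F_(n-1)]] with Q = [[1,1],[1,0]].
n = 388 = 110000100₂. Square-and-multiply, entries mod 826:
Q^1 = [[1,1],[1,0]]
Q^3 = (Q^1)²·Q = [[3,2],[2,1]]
Q^6 = (Q^3)² = [[13,8],[8,5]]
Q^12 = (Q^6)² = [[233,144],[144,89]]
Q^24 = (Q^12)² = [[685,112],[112,573]]
Q^48 = (Q^24)² = [[211,476],[476,561]]
Q^97 = (Q^48)²·Q = [[71,169],[169,728]]
Q^194 = (Q^97)² = [[562,393],[393,169]]
Q^388 = (Q^194)² = [[299,661],[661,464]]
F_388 mod 826 = Q^388[0][1] = 661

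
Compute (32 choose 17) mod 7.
3

Using Lucas' theorem:
Write n=32 and k=17 in base 7:
n in base 7: [4, 4]
k in base 7: [2, 3]
C(32,17) mod 7 = ∏ C(n_i, k_i) mod 7
Digit binomials (mod 7): C(4,2) = 6; C(4,3) = 4
Product: 6 × 4 = 24 ≡ 3 (mod 7)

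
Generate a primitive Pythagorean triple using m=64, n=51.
(1495, 6528, 6697)

Euclid's formula: a = m² - n², b = 2mn, c = m² + n²
m = 64, n = 51
a = 64² - 51² = 4096 - 2601 = 1495
b = 2 × 64 × 51 = 6528
c = 64² + 51² = 4096 + 2601 = 6697
Verification: 1495² + 6528² = 2235025 + 42614784 = 44849809 = 6697² ✓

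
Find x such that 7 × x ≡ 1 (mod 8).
7

gcd(7, 8) = 1, so the inverse exists.
Extended Euclidean algorithm on (8, 7):
8 = 1 × 7 + 1  ⟹  1 = (1)·8 + (-1)·7
So (-1)·7 ≡ 1 (mod 8), i.e. 7^(-1) ≡ -1 ≡ 7 (mod 8).
Check: 7 × 7 = 49 ≡ 1 (mod 8)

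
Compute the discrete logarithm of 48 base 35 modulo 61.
50

Baby-step giant-step with step n = ⌈√61⌉ = 8.
Baby steps 35^j mod 61 (j:value) for j=0..7: 0:1, 1:35, 2:5, 3:53, 4:25, 5:21, 6:3, 7:44.
Giant-step multiplier: 35^(-8) ≡ 35^(60-8) = 35^52 ≡ 57 (mod 61).
Giant steps γ_i = 48·57^i mod 61: γ_0=48, γ_1=52, γ_2=36, γ_3=39, γ_4=27, γ_5=14, γ_6=5 (in table at j=2).
x = i·n + j = 6·8 + 2 = 50.
Check: 35^50 ≡ 48 (mod 61).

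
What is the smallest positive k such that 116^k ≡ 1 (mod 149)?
74

149 is prime, so ord(116) divides φ(149) = 148.
Divisors of 148: 1, 2, 4, 37, 74, 148.
Repeated squaring: 116^1 ≡ 116, 116^2 ≡ 46, 116^4 ≡ 30, 116^8 ≡ 6, 116^16 ≡ 36, 116^32 ≡ 104, 116^64 ≡ 88, 116^128 ≡ 145 (mod 149).
Test 116^d mod 149 for each divisor d in increasing order:
116^1 ≡ 116
116^2 ≡ 46
116^4 ≡ 30
116^37 = 116^32·116^4·116^1 ≡ 148
116^74 = 116^64·116^8·116^2 ≡ 1  ← first divisor giving 1
The order is 74.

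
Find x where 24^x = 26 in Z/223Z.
159

Baby-step giant-step with step n = ⌈√223⌉ = 15.
Baby steps 24^j mod 223 (j:value) for j=0..14: 0:1, 1:24, 2:130, 3:221, 4:175, 5:186, 6:4, 7:96, 8:74, 9:215, 10:31, 11:75, 12:16, 13:161, 14:73.
Giant-step multiplier: 24^(-15) ≡ 24^(222-15) = 24^207 ≡ 216 (mod 223).
Giant steps γ_i = 26·216^i mod 223: γ_0=26, γ_1=41, γ_2=159, γ_3=2, γ_4=209, γ_5=98, γ_6=206, γ_7=119, γ_8=59, γ_9=33, γ_10=215 (in table at j=9).
x = i·n + j = 10·15 + 9 = 159.
Check: 24^159 ≡ 26 (mod 223).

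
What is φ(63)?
36

63 = 3^2 × 7
φ(n) = n × ∏(1 - 1/p) for each prime p dividing n
φ(63) = 63 × (1 - 1/3) × (1 - 1/7) = 36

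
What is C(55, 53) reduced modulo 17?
6

Using Lucas' theorem:
Write n=55 and k=53 in base 17:
n in base 17: [3, 4]
k in base 17: [3, 2]
C(55,53) mod 17 = ∏ C(n_i, k_i) mod 17
Digit binomials (mod 17): C(3,3) = 1; C(4,2) = 6
Product: 1 × 6 = 6 ≡ 6 (mod 17)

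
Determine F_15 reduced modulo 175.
85

Matrix identity: Q^n = [[F_(n+1), F_n], [F_n, F_(n-1)]] with Q = [[1,1],[1,0]].
n = 15 = 1111₂. Square-and-multiply, entries mod 175:
Q^1 = [[1,1],[1,0]]
Q^3 = (Q^1)²·Q = [[3,2],[2,1]]
Q^7 = (Q^3)²·Q = [[21,13],[13,8]]
Q^15 = (Q^7)²·Q = [[112,85],[85,27]]
F_15 mod 175 = Q^15[0][1] = 85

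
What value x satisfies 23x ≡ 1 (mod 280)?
207

gcd(23, 280) = 1, so the inverse exists.
Extended Euclidean algorithm on (280, 23):
280 = 12 × 23 + 4  ⟹  4 = (1)·280 + (-12)·23
23 = 5 × 4 + 3  ⟹  3 = (-5)·280 + (61)·23
4 = 1 × 3 + 1  ⟹  1 = (6)·280 + (-73)·23
So (-73)·23 ≡ 1 (mod 280), i.e. 23^(-1) ≡ -73 ≡ 207 (mod 280).
Check: 23 × 207 = 4761 ≡ 1 (mod 280)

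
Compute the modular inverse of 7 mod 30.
13

gcd(7, 30) = 1, so the inverse exists.
Extended Euclidean algorithm on (30, 7):
30 = 4 × 7 + 2  ⟹  2 = (1)·30 + (-4)·7
7 = 3 × 2 + 1  ⟹  1 = (-3)·30 + (13)·7
So (13)·7 ≡ 1 (mod 30), i.e. 7^(-1) ≡ 13 (mod 30).
Check: 7 × 13 = 91 ≡ 1 (mod 30)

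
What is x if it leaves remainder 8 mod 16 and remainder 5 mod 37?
264

Using Chinese Remainder Theorem:
M = 16 × 37 = 592
M1 = 37, M2 = 16
y1 = 37^(-1) mod 16 = 13
y2 = 16^(-1) mod 37 = 7
x = (8×37×13 + 5×16×7) mod 592 = 264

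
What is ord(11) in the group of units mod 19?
3

19 is prime, so ord(11) divides φ(19) = 18.
Divisors of 18: 1, 2, 3, 6, 9, 18.
Repeated squaring: 11^1 ≡ 11, 11^2 ≡ 7, 11^4 ≡ 11, 11^8 ≡ 7, 11^16 ≡ 11 (mod 19).
Test 11^d mod 19 for each divisor d in increasing order:
11^1 ≡ 11
11^2 ≡ 7
11^3 = 11^2·11^1 ≡ 1  ← first divisor giving 1
The order is 3.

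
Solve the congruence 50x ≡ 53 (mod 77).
x ≡ 18 (mod 77)

gcd(50, 77) = 1, which divides 53, so solutions exist.
Find 50^(-1) mod 77 by the extended Euclidean algorithm:
77 = 1 × 50 + 27  ⟹  27 = (1)·77 + (-1)·50
50 = 1 × 27 + 23  ⟹  23 = (-1)·77 + (2)·50
27 = 1 × 23 + 4  ⟹  4 = (2)·77 + (-3)·50
23 = 5 × 4 + 3  ⟹  3 = (-11)·77 + (17)·50
4 = 1 × 3 + 1  ⟹  1 = (13)·77 + (-20)·50
So (-20)·50 ≡ 1 (mod 77), i.e. 50^(-1) ≡ -20 ≡ 57 (mod 77).
x ≡ 57 × 53 = 3021 ≡ 18 (mod 77).
Check: 50 × 18 = 900 ≡ 53 (mod 77).
Unique solution: x ≡ 18 (mod 77)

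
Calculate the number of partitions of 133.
7346629512

p(n) counts ways to write n as a sum of positive integers (order ignored).
Euler's pentagonal recurrence: p(k) = p(k-1) + p(k-2) - p(k-5) - p(k-7) + p(k-12) + p(k-15) - ... (offsets j(3j∓1)/2, signs ++--, p(0)=1, p(<0)=0).
DP table for k = 0..132: p(0)=1, p(1)=1, p(2)=2, p(3)=3, p(4)=5, p(5)=7, p(6)=11, p(7)=15, p(8)=22, p(9)=30, p(10)=42, p(11)=56, p(12)=77, p(13)=101, p(14)=135, p(15)=176, p(16)=231, p(17)=297, p(18)=385, p(19)=490, p(20)=627, p(21)=792, p(22)=1002, p(23)=1255, p(24)=1575, p(25)=1958, p(26)=2436, p(27)=3010, p(28)=3718, p(29)=4565, p(30)=5604, p(31)=6842, p(32)=8349, p(33)=10143, p(34)=12310, p(35)=14883, p(36)=17977, p(37)=21637, p(38)=26015, p(39)=31185, p(40)=37338, p(41)=44583, p(42)=53174, p(43)=63261, p(44)=75175, p(45)=89134, p(46)=105558, p(47)=124754, p(48)=147273, p(49)=173525, p(50)=204226, p(51)=239943, p(52)=281589, p(53)=329931, p(54)=386155, p(55)=451276, p(56)=526823, p(57)=614154, p(58)=715220, p(59)=831820, p(60)=966467, p(61)=1121505, p(62)=1300156, p(63)=1505499, p(64)=1741630, p(65)=2012558, p(66)=2323520, p(67)=2679689, p(68)=3087735, p(69)=3554345, p(70)=4087968, p(71)=4697205, p(72)=5392783, p(73)=6185689, p(74)=7089500, p(75)=8118264, p(76)=9289091, p(77)=10619863, p(78)=12132164, p(79)=13848650, p(80)=15796476, p(81)=18004327, p(82)=20506255, p(83)=23338469, p(84)=26543660, p(85)=30167357, p(86)=34262962, p(87)=38887673, p(88)=44108109, p(89)=49995925, p(90)=56634173, p(91)=64112359, p(92)=72533807, p(93)=82010177, p(94)=92669720, p(95)=104651419, p(96)=118114304, p(97)=133230930, p(98)=150198136, p(99)=169229875, p(100)=190569292, p(101)=214481126, p(102)=241265379, p(103)=271248950, p(104)=304801365, p(105)=342325709, p(106)=384276336, p(107)=431149389, p(108)=483502844, p(109)=541946240, p(110)=607163746, p(111)=679903203, p(112)=761002156, p(113)=851376628, p(114)=952050665, p(115)=1064144451, p(116)=1188908248, p(117)=1327710076, p(118)=1482074143, p(119)=1653668665, p(120)=1844349560, p(121)=2056148051, p(122)=2291320912, p(123)=2552338241, p(124)=2841940500, p(125)=3163127352, p(126)=3519222692, p(127)=3913864295, p(128)=4351078600, p(129)=4835271870, p(130)=5371315400, p(131)=5964539504, p(132)=6620830889.
Final step: p(133) = p(132) + p(131) - p(128) - p(126) + p(121) + p(118) - p(111) - p(107) + p(98) + p(93) - p(82) - p(76) + p(63) + p(56) - p(41) - p(33) + p(16) + p(7)
= 6620830889 + 5964539504 - 4351078600 - 3519222692 + 2056148051 + 1482074143 - 679903203 - 431149389 + 150198136 + 82010177 - 20506255 - 9289091 + 1505499 + 526823 - 44583 - 10143 + 231 + 15
= 7346629512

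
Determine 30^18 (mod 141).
18

Repeated squaring. Binary of 18 = 10010.
30^1 ≡ 30 (mod 141); 30^2 ≡ 54 (mod 141); 30^4 ≡ 96 (mod 141); 30^8 ≡ 51 (mod 141); 30^16 ≡ 63 (mod 141)
30^18 = 30^2 × 30^16 ≡ 18 (mod 141)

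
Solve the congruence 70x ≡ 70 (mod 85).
x ≡ 1 (mod 17)

gcd(70, 85) = 5, which divides 70, so solutions exist.
Divide through by 5: 14x ≡ 14 (mod 17).
Find 14^(-1) mod 17 by the extended Euclidean algorithm:
17 = 1 × 14 + 3  ⟹  3 = (1)·17 + (-1)·14
14 = 4 × 3 + 2  ⟹  2 = (-4)·17 + (5)·14
3 = 1 × 2 + 1  ⟹  1 = (5)·17 + (-6)·14
So (-6)·14 ≡ 1 (mod 17), i.e. 14^(-1) ≡ -6 ≡ 11 (mod 17).
x ≡ 11 × 14 = 154 ≡ 1 (mod 17).
Check: 70 × 1 = 70 ≡ 70 (mod 85).
x ≡ 1 (mod 17), giving 5 solutions mod 85.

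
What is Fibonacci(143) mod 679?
225

Matrix identity: Q^n = [[F_(n+1), F_n], [F_n, F_(n-1)]] with Q = [[1,1],[1,0]].
n = 143 = 10001111₂. Square-and-multiply, entries mod 679:
Q^1 = [[1,1],[1,0]]
Q^2 = (Q^1)² = [[2,1],[1,1]]
Q^4 = (Q^2)² = [[5,3],[3,2]]
Q^8 = (Q^4)² = [[34,21],[21,13]]
Q^17 = (Q^8)²·Q = [[547,239],[239,308]]
Q^35 = (Q^17)²·Q = [[500,534],[534,645]]
Q^71 = (Q^35)²·Q = [[434,104],[104,330]]
Q^143 = (Q^71)²·Q = [[238,225],[225,13]]
F_143 mod 679 = Q^143[0][1] = 225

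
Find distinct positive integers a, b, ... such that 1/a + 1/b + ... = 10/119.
1/12 + 1/1428

Greedy algorithm:
10/119: ceiling(119/10) = 12, use 1/12
1/1428: ceiling(1428/1) = 1428, use 1/1428
Result: 10/119 = 1/12 + 1/1428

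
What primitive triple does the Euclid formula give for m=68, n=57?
(1375, 7752, 7873)

Euclid's formula: a = m² - n², b = 2mn, c = m² + n²
m = 68, n = 57
a = 68² - 57² = 4624 - 3249 = 1375
b = 2 × 68 × 57 = 7752
c = 68² + 57² = 4624 + 3249 = 7873
Verification: 1375² + 7752² = 1890625 + 60093504 = 61984129 = 7873² ✓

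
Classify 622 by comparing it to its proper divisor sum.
deficient

Proper divisors of 622: sum = 1 + 2 + 311 = 314
Since 314 < 622, 622 is deficient.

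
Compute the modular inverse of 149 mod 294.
221

gcd(149, 294) = 1, so the inverse exists.
Extended Euclidean algorithm on (294, 149):
294 = 1 × 149 + 145  ⟹  145 = (1)·294 + (-1)·149
149 = 1 × 145 + 4  ⟹  4 = (-1)·294 + (2)·149
145 = 36 × 4 + 1  ⟹  1 = (37)·294 + (-73)·149
So (-73)·149 ≡ 1 (mod 294), i.e. 149^(-1) ≡ -73 ≡ 221 (mod 294).
Check: 149 × 221 = 32929 ≡ 1 (mod 294)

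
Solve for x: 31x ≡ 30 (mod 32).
x ≡ 2 (mod 32)

gcd(31, 32) = 1, which divides 30, so solutions exist.
Find 31^(-1) mod 32 by the extended Euclidean algorithm:
32 = 1 × 31 + 1  ⟹  1 = (1)·32 + (-1)·31
So (-1)·31 ≡ 1 (mod 32), i.e. 31^(-1) ≡ -1 ≡ 31 (mod 32).
x ≡ 31 × 30 = 930 ≡ 2 (mod 32).
Check: 31 × 2 = 62 ≡ 30 (mod 32).
Unique solution: x ≡ 2 (mod 32)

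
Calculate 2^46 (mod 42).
16

Repeated squaring. Binary of 46 = 101110.
2^1 ≡ 2 (mod 42); 2^2 ≡ 4 (mod 42); 2^4 ≡ 16 (mod 42); 2^8 ≡ 4 (mod 42); 2^16 ≡ 16 (mod 42); 2^32 ≡ 4 (mod 42)
2^46 = 2^2 × 2^4 × 2^8 × 2^32 ≡ 16 (mod 42)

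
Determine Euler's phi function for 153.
96

153 = 3^2 × 17
φ(n) = n × ∏(1 - 1/p) for each prime p dividing n
φ(153) = 153 × (1 - 1/3) × (1 - 1/17) = 96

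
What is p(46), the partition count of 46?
105558

p(n) counts ways to write n as a sum of positive integers (order ignored).
Euler's pentagonal recurrence: p(k) = p(k-1) + p(k-2) - p(k-5) - p(k-7) + p(k-12) + p(k-15) - ... (offsets j(3j∓1)/2, signs ++--, p(0)=1, p(<0)=0).
DP table for k = 0..45: p(0)=1, p(1)=1, p(2)=2, p(3)=3, p(4)=5, p(5)=7, p(6)=11, p(7)=15, p(8)=22, p(9)=30, p(10)=42, p(11)=56, p(12)=77, p(13)=101, p(14)=135, p(15)=176, p(16)=231, p(17)=297, p(18)=385, p(19)=490, p(20)=627, p(21)=792, p(22)=1002, p(23)=1255, p(24)=1575, p(25)=1958, p(26)=2436, p(27)=3010, p(28)=3718, p(29)=4565, p(30)=5604, p(31)=6842, p(32)=8349, p(33)=10143, p(34)=12310, p(35)=14883, p(36)=17977, p(37)=21637, p(38)=26015, p(39)=31185, p(40)=37338, p(41)=44583, p(42)=53174, p(43)=63261, p(44)=75175, p(45)=89134.
Final step: p(46) = p(45) + p(44) - p(41) - p(39) + p(34) + p(31) - p(24) - p(20) + p(11) + p(6)
= 89134 + 75175 - 44583 - 31185 + 12310 + 6842 - 1575 - 627 + 56 + 11
= 105558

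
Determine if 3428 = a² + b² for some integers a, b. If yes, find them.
8² + 58² (a=8, b=58)

Factorization: 3428 = 2^2 × 857
By Fermat: n is sum of two squares iff every prime p ≡ 3 (mod 4) appears to even power.
All primes ≡ 3 (mod 4) appear to even power.
Search a = 0, 1, 2, … for 3428 - a² a perfect square: first hit at a = 8: 3428 - 64 = 3364 = 58².
3428 = 8² + 58² = 64 + 3364 ✓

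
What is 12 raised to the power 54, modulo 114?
96

Repeated squaring. Binary of 54 = 110110.
12^1 ≡ 12 (mod 114); 12^2 ≡ 30 (mod 114); 12^4 ≡ 102 (mod 114); 12^8 ≡ 30 (mod 114); 12^16 ≡ 102 (mod 114); 12^32 ≡ 30 (mod 114)
12^54 = 12^2 × 12^4 × 12^16 × 12^32 ≡ 96 (mod 114)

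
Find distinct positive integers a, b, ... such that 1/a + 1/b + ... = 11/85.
1/8 + 1/227 + 1/154360

Greedy algorithm:
11/85: ceiling(85/11) = 8, use 1/8
3/680: ceiling(680/3) = 227, use 1/227
1/154360: ceiling(154360/1) = 154360, use 1/154360
Result: 11/85 = 1/8 + 1/227 + 1/154360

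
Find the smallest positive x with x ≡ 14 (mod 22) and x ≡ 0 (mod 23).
322

Using Chinese Remainder Theorem:
M = 22 × 23 = 506
M1 = 23, M2 = 22
y1 = 23^(-1) mod 22 = 1
y2 = 22^(-1) mod 23 = 22
x = (14×23×1 + 0×22×22) mod 506 = 322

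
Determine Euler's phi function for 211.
210

211 = 211
φ(n) = n × ∏(1 - 1/p) for each prime p dividing n
φ(211) = 211 × (1 - 1/211) = 210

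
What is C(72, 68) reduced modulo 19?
16

Using Lucas' theorem:
Write n=72 and k=68 in base 19:
n in base 19: [3, 15]
k in base 19: [3, 11]
C(72,68) mod 19 = ∏ C(n_i, k_i) mod 19
Digit binomials (mod 19): C(3,3) = 1; C(15,11) = 1365 ≡ 16
Product: 1 × 16 = 16 ≡ 16 (mod 19)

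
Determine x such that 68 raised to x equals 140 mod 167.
165

Baby-step giant-step with step n = ⌈√167⌉ = 13.
Baby steps 68^j mod 167 (j:value) for j=0..12: 0:1, 1:68, 2:115, 3:138, 4:32, 5:5, 6:6, 7:74, 8:22, 9:160, 10:25, 11:30, 12:36.
Giant-step multiplier: 68^(-13) ≡ 68^(166-13) = 68^153 ≡ 41 (mod 167).
Giant steps γ_i = 140·41^i mod 167: γ_0=140, γ_1=62, γ_2=37, γ_3=14, γ_4=73, γ_5=154, γ_6=135, γ_7=24, γ_8=149, γ_9=97, γ_10=136, γ_11=65, γ_12=160 (in table at j=9).
x = i·n + j = 12·13 + 9 = 165.
Check: 68^165 ≡ 140 (mod 167).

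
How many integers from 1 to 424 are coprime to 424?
208

424 = 2^3 × 53
φ(n) = n × ∏(1 - 1/p) for each prime p dividing n
φ(424) = 424 × (1 - 1/2) × (1 - 1/53) = 208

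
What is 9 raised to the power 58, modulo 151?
94

Repeated squaring. Binary of 58 = 111010.
9^1 ≡ 9 (mod 151); 9^2 ≡ 81 (mod 151); 9^4 ≡ 68 (mod 151); 9^8 ≡ 94 (mod 151); 9^16 ≡ 78 (mod 151); 9^32 ≡ 44 (mod 151)
9^58 = 9^2 × 9^8 × 9^16 × 9^32 ≡ 94 (mod 151)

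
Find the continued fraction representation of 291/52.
[5; 1, 1, 2, 10]

Euclidean algorithm steps:
291 = 5 × 52 + 31
52 = 1 × 31 + 21
31 = 1 × 21 + 10
21 = 2 × 10 + 1
10 = 10 × 1 + 0
Continued fraction: [5; 1, 1, 2, 10]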